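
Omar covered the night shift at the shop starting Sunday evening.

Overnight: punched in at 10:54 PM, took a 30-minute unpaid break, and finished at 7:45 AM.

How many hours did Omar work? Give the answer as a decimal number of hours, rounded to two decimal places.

8.35 hours

Overnight: 10:54 PM → midnight = 1 h 6 min; midnight → 7:45 AM = 7 h 45 min; span 8 h 51 min; less 30 min break → 8 h 21 min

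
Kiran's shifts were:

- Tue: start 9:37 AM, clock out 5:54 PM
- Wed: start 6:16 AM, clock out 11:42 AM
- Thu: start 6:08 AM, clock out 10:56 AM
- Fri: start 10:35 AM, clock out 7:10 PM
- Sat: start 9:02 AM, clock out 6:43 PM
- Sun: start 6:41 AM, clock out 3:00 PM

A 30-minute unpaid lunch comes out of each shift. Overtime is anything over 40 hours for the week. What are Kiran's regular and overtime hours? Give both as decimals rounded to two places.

Tue: 9:37 AM–5:54 PM = 8 h 17 min; less 30 min break → 7 h 47 min
Wed: 6:16 AM–11:42 AM = 5 h 26 min; less 30 min break → 4 h 56 min
Thu: 6:08 AM–10:56 AM = 4 h 48 min; less 30 min break → 4 h 18 min
Fri: 10:35 AM–7:10 PM = 8 h 35 min; less 30 min break → 8 h 5 min
Sat: 9:02 AM–6:43 PM = 9 h 41 min; less 30 min break → 9 h 11 min
Sun: 6:41 AM–3:00 PM = 8 h 19 min; less 30 min break → 7 h 49 min
Total worked: 42 h 6 min = 42.10 h.
Threshold 40 h → overtime 2 h 6 min, regular 40 h 0 min.

Regular 40.00 hours, overtime 2.10 hours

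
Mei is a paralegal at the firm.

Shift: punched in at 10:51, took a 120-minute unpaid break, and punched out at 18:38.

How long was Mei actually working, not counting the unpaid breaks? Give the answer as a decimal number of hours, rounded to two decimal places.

Shift: 10:51–18:38 = 7 h 47 min; less 120 min break → 5 h 47 min

5.78 hours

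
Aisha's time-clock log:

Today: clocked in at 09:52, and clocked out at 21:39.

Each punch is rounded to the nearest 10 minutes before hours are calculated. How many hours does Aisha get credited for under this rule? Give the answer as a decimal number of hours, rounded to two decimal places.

11.83 hours

Today: in 09:52→09:50, out 21:39→21:40; 11 h 50 min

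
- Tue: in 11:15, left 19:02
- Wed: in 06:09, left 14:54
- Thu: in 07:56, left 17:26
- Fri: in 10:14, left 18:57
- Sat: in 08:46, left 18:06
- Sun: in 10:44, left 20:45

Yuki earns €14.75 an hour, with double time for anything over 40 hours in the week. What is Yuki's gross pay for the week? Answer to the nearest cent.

Tue: 11:15–19:02 = 7 h 47 min
Wed: 06:09–14:54 = 8 h 45 min
Thu: 07:56–17:26 = 9 h 30 min
Fri: 10:14–18:57 = 8 h 43 min
Sat: 08:46–18:06 = 9 h 20 min
Sun: 10:44–20:45 = 10 h 1 min
Total worked: 54 h 6 min = 3246 min.
Regular 40 h 0 min = 2400 min at €14.75/h; overtime 14 h 6 min = 846 min at €29.50/h.
Pay = (2400 × €14.75 + 846 × €29.50) ÷ 60 = €1005.95.

€1005.95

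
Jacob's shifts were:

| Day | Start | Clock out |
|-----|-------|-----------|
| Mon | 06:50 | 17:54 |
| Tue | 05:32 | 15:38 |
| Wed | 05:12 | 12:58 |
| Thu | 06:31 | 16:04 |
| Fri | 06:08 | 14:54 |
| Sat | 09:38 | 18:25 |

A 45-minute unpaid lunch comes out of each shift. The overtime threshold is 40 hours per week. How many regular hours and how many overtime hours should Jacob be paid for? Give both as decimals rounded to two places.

Mon: 06:50–17:54 = 11 h 4 min; less 45 min break → 10 h 19 min
Tue: 05:32–15:38 = 10 h 6 min; less 45 min break → 9 h 21 min
Wed: 05:12–12:58 = 7 h 46 min; less 45 min break → 7 h 1 min
Thu: 06:31–16:04 = 9 h 33 min; less 45 min break → 8 h 48 min
Fri: 06:08–14:54 = 8 h 46 min; less 45 min break → 8 h 1 min
Sat: 09:38–18:25 = 8 h 47 min; less 45 min break → 8 h 2 min
Total worked: 51 h 32 min = 51.53 h.
Threshold 40 h → overtime 11 h 32 min, regular 40 h 0 min.

Regular 40.00 hours, overtime 11.53 hours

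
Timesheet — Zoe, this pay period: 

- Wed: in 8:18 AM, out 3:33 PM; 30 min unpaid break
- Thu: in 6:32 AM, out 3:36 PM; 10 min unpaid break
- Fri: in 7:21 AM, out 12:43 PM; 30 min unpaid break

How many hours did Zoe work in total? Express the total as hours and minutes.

Wed: 8:18 AM–3:33 PM = 7 h 15 min; less 30 min break → 6 h 45 min
Thu: 6:32 AM–3:36 PM = 9 h 4 min; less 10 min break → 8 h 54 min
Fri: 7:21 AM–12:43 PM = 5 h 22 min; less 30 min break → 4 h 52 min
Total: 6 h 45 min + 8 h 54 min + 4 h 52 min = 20 h 31 min.

20 h 31 min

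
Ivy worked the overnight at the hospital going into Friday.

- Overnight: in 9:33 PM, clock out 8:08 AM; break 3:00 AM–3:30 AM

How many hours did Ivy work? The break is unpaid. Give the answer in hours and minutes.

Overnight: 9:33 PM → midnight = 2 h 27 min; midnight → 8:08 AM = 8 h 8 min; span 10 h 35 min; less 30 min break → 10 h 5 min

10 h 5 min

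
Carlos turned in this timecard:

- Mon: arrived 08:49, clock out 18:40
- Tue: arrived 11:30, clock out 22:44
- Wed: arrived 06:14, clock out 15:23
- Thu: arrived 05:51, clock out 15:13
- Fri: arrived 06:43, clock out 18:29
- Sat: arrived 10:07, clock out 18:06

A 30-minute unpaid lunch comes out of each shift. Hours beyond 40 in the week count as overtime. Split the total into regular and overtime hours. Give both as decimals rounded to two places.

Regular 40.00 hours, overtime 16.35 hours

Mon: 08:49–18:40 = 9 h 51 min; less 30 min break → 9 h 21 min
Tue: 11:30–22:44 = 11 h 14 min; less 30 min break → 10 h 44 min
Wed: 06:14–15:23 = 9 h 9 min; less 30 min break → 8 h 39 min
Thu: 05:51–15:13 = 9 h 22 min; less 30 min break → 8 h 52 min
Fri: 06:43–18:29 = 11 h 46 min; less 30 min break → 11 h 16 min
Sat: 10:07–18:06 = 7 h 59 min; less 30 min break → 7 h 29 min
Total worked: 56 h 21 min = 56.35 h.
Threshold 40 h → overtime 16 h 21 min, regular 40 h 0 min.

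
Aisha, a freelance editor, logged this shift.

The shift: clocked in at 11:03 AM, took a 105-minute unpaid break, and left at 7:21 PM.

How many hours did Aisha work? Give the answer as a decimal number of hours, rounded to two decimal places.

The shift: 11:03 AM–7:21 PM = 8 h 18 min; less 105 min break → 6 h 33 min

6.55 hours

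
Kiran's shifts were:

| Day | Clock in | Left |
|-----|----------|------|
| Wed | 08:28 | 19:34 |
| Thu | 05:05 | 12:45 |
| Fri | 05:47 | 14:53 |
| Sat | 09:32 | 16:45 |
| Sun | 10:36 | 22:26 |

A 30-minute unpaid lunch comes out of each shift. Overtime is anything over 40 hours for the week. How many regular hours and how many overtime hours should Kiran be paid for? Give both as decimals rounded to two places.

Regular 40.00 hours, overtime 4.42 hours

Wed: 08:28–19:34 = 11 h 6 min; less 30 min break → 10 h 36 min
Thu: 05:05–12:45 = 7 h 40 min; less 30 min break → 7 h 10 min
Fri: 05:47–14:53 = 9 h 6 min; less 30 min break → 8 h 36 min
Sat: 09:32–16:45 = 7 h 13 min; less 30 min break → 6 h 43 min
Sun: 10:36–22:26 = 11 h 50 min; less 30 min break → 11 h 20 min
Total worked: 44 h 25 min = 44.42 h.
Threshold 40 h → overtime 4 h 25 min, regular 40 h 0 min.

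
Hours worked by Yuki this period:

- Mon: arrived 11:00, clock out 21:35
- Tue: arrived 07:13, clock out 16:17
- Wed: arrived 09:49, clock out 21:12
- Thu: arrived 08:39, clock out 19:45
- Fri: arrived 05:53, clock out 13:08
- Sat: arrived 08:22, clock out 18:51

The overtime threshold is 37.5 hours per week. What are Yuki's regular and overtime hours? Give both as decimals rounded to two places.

Mon: 11:00–21:35 = 10 h 35 min
Tue: 07:13–16:17 = 9 h 4 min
Wed: 09:49–21:12 = 11 h 23 min
Thu: 08:39–19:45 = 11 h 6 min
Fri: 05:53–13:08 = 7 h 15 min
Sat: 08:22–18:51 = 10 h 29 min
Total worked: 59 h 52 min = 59.87 h.
Threshold 37.5 h → overtime 22 h 22 min, regular 37 h 30 min.

Regular 37.50 hours, overtime 22.37 hours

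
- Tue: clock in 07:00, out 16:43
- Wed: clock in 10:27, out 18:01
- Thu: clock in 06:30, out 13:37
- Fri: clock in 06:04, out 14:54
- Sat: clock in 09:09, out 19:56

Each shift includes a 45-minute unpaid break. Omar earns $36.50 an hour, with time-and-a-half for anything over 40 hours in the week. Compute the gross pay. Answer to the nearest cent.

$1474.60

Tue: 07:00–16:43 = 9 h 43 min; less 45 min break → 8 h 58 min
Wed: 10:27–18:01 = 7 h 34 min; less 45 min break → 6 h 49 min
Thu: 06:30–13:37 = 7 h 7 min; less 45 min break → 6 h 22 min
Fri: 06:04–14:54 = 8 h 50 min; less 45 min break → 8 h 5 min
Sat: 09:09–19:56 = 10 h 47 min; less 45 min break → 10 h 2 min
Total worked: 40 h 16 min = 2416 min.
Regular 40 h 0 min = 2400 min at $36.50/h; overtime 0 h 16 min = 16 min at $54.75/h.
Pay = (2400 × $36.50 + 16 × $54.75) ÷ 60 = $1474.60.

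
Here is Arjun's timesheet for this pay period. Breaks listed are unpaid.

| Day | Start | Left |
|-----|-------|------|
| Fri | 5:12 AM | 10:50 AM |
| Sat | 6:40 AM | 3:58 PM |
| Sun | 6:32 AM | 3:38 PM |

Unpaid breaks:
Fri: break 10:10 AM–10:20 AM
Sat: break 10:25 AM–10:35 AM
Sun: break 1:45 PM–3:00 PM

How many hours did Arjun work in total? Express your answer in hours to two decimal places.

Fri: 5:12 AM–10:50 AM = 5 h 38 min; less 10 min break → 5 h 28 min
Sat: 6:40 AM–3:58 PM = 9 h 18 min; less 10 min break → 9 h 8 min
Sun: 6:32 AM–3:38 PM = 9 h 6 min; less 75 min break → 7 h 51 min
Total: 5 h 28 min + 9 h 8 min + 7 h 51 min = 22 h 27 min.

22.45 hours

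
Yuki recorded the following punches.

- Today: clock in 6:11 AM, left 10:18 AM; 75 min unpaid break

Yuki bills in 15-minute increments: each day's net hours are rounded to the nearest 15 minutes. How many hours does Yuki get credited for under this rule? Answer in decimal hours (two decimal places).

Today: 6:11 AM–10:18 AM = 4 h 7 min − 75 min = 2 h 52 min → rounds to 2 h 45 min

2.75 hours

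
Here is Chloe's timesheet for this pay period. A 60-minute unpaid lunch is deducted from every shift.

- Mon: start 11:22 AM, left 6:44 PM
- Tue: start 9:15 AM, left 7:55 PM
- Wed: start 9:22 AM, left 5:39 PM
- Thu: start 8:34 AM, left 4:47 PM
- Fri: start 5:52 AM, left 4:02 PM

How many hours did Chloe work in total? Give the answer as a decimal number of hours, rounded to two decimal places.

39.70 hours

Mon: 11:22 AM–6:44 PM = 7 h 22 min; less 60 min break → 6 h 22 min
Tue: 9:15 AM–7:55 PM = 10 h 40 min; less 60 min break → 9 h 40 min
Wed: 9:22 AM–5:39 PM = 8 h 17 min; less 60 min break → 7 h 17 min
Thu: 8:34 AM–4:47 PM = 8 h 13 min; less 60 min break → 7 h 13 min
Fri: 5:52 AM–4:02 PM = 10 h 10 min; less 60 min break → 9 h 10 min
Total: 6 h 22 min + 9 h 40 min + 7 h 17 min + 7 h 13 min + 9 h 10 min = 39 h 42 min.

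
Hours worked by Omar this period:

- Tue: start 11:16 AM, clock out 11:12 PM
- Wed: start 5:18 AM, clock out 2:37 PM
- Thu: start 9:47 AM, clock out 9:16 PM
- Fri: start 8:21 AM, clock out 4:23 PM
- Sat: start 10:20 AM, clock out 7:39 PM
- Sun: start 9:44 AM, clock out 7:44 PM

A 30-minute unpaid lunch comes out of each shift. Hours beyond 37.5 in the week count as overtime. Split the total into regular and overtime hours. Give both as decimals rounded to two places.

Tue: 11:16 AM–11:12 PM = 11 h 56 min; less 30 min break → 11 h 26 min
Wed: 5:18 AM–2:37 PM = 9 h 19 min; less 30 min break → 8 h 49 min
Thu: 9:47 AM–9:16 PM = 11 h 29 min; less 30 min break → 10 h 59 min
Fri: 8:21 AM–4:23 PM = 8 h 2 min; less 30 min break → 7 h 32 min
Sat: 10:20 AM–7:39 PM = 9 h 19 min; less 30 min break → 8 h 49 min
Sun: 9:44 AM–7:44 PM = 10 h 0 min; less 30 min break → 9 h 30 min
Total worked: 57 h 5 min = 57.08 h.
Threshold 37.5 h → overtime 19 h 35 min, regular 37 h 30 min.

Regular 37.50 hours, overtime 19.58 hours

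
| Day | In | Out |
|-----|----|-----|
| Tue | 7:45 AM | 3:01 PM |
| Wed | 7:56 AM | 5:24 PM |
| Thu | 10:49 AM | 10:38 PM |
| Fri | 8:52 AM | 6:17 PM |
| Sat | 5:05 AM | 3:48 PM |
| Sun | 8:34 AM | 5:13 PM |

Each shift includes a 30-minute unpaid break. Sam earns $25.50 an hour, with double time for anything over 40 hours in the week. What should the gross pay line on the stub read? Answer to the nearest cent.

$1751.00

Tue: 7:45 AM–3:01 PM = 7 h 16 min; less 30 min break → 6 h 46 min
Wed: 7:56 AM–5:24 PM = 9 h 28 min; less 30 min break → 8 h 58 min
Thu: 10:49 AM–10:38 PM = 11 h 49 min; less 30 min break → 11 h 19 min
Fri: 8:52 AM–6:17 PM = 9 h 25 min; less 30 min break → 8 h 55 min
Sat: 5:05 AM–3:48 PM = 10 h 43 min; less 30 min break → 10 h 13 min
Sun: 8:34 AM–5:13 PM = 8 h 39 min; less 30 min break → 8 h 9 min
Total worked: 54 h 20 min = 3260 min.
Regular 40 h 0 min = 2400 min at $25.50/h; overtime 14 h 20 min = 860 min at $51.00/h.
Pay = (2400 × $25.50 + 860 × $51.00) ÷ 60 = $1751.00.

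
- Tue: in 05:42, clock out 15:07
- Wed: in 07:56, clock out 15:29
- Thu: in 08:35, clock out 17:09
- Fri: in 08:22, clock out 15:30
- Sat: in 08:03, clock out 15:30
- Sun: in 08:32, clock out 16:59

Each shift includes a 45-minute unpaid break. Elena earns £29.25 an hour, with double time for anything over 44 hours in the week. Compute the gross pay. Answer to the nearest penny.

£1290.90

Tue: 05:42–15:07 = 9 h 25 min; less 45 min break → 8 h 40 min
Wed: 07:56–15:29 = 7 h 33 min; less 45 min break → 6 h 48 min
Thu: 08:35–17:09 = 8 h 34 min; less 45 min break → 7 h 49 min
Fri: 08:22–15:30 = 7 h 8 min; less 45 min break → 6 h 23 min
Sat: 08:03–15:30 = 7 h 27 min; less 45 min break → 6 h 42 min
Sun: 08:32–16:59 = 8 h 27 min; less 45 min break → 7 h 42 min
Total worked: 44 h 4 min = 2644 min.
Regular 44 h 0 min = 2640 min at £29.25/h; overtime 0 h 4 min = 4 min at £58.50/h.
Pay = (2640 × £29.25 + 4 × £58.50) ÷ 60 = £1290.90.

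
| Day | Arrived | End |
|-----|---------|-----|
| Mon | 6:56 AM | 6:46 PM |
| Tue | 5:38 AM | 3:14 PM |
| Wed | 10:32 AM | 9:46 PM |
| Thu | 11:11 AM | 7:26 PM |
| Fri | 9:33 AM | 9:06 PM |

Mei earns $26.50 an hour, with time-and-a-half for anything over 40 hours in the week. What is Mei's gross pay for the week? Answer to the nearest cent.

$1555.55

Mon: 6:56 AM–6:46 PM = 11 h 50 min
Tue: 5:38 AM–3:14 PM = 9 h 36 min
Wed: 10:32 AM–9:46 PM = 11 h 14 min
Thu: 11:11 AM–7:26 PM = 8 h 15 min
Fri: 9:33 AM–9:06 PM = 11 h 33 min
Total worked: 52 h 28 min = 3148 min.
Regular 40 h 0 min = 2400 min at $26.50/h; overtime 12 h 28 min = 748 min at $39.75/h.
Pay = (2400 × $26.50 + 748 × $39.75) ÷ 60 = $1555.55.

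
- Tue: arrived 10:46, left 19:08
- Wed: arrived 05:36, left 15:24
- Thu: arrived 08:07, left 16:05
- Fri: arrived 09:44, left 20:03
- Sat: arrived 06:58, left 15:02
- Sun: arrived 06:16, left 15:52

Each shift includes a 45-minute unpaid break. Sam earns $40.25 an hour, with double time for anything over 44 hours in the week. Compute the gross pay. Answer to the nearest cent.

$2223.14

Tue: 10:46–19:08 = 8 h 22 min; less 45 min break → 7 h 37 min
Wed: 05:36–15:24 = 9 h 48 min; less 45 min break → 9 h 3 min
Thu: 08:07–16:05 = 7 h 58 min; less 45 min break → 7 h 13 min
Fri: 09:44–20:03 = 10 h 19 min; less 45 min break → 9 h 34 min
Sat: 06:58–15:02 = 8 h 4 min; less 45 min break → 7 h 19 min
Sun: 06:16–15:52 = 9 h 36 min; less 45 min break → 8 h 51 min
Total worked: 49 h 37 min = 2977 min.
Regular 44 h 0 min = 2640 min at $40.25/h; overtime 5 h 37 min = 337 min at $80.50/h.
Pay = (2640 × $40.25 + 337 × $80.50) ÷ 60 = $2223.14.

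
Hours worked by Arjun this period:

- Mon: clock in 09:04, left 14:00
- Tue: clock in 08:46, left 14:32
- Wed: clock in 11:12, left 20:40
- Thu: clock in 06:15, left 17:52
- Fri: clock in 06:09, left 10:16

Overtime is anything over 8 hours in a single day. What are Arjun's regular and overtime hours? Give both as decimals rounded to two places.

Mon: 09:04–14:00 = 4 h 56 min
Tue: 08:46–14:32 = 5 h 46 min
Wed: 11:12–20:40 = 9 h 28 min
Thu: 06:15–17:52 = 11 h 37 min
Fri: 06:09–10:16 = 4 h 7 min
Mon reg 4 h 56 min / OT 0 h 0 min; Tue reg 5 h 46 min / OT 0 h 0 min; Wed reg 8 h 0 min / OT 1 h 28 min; Thu reg 8 h 0 min / OT 3 h 37 min; Fri reg 4 h 7 min / OT 0 h 0 min.
Totals: regular 30 h 49 min, overtime 5 h 5 min.

Regular 30.82 hours, overtime 5.08 hours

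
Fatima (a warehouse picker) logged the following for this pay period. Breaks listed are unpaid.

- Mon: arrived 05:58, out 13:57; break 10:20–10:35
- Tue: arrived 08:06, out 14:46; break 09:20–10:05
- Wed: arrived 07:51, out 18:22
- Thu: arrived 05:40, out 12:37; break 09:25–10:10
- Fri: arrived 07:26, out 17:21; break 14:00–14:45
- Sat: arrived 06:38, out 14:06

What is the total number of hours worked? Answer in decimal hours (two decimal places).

47.00 hours

Mon: 05:58–13:57 = 7 h 59 min; less 15 min break → 7 h 44 min
Tue: 08:06–14:46 = 6 h 40 min; less 45 min break → 5 h 55 min
Wed: 07:51–18:22 = 10 h 31 min
Thu: 05:40–12:37 = 6 h 57 min; less 45 min break → 6 h 12 min
Fri: 07:26–17:21 = 9 h 55 min; less 45 min break → 9 h 10 min
Sat: 06:38–14:06 = 7 h 28 min
Total: 7 h 44 min + 5 h 55 min + 10 h 31 min + 6 h 12 min + 9 h 10 min + 7 h 28 min = 47 h 0 min.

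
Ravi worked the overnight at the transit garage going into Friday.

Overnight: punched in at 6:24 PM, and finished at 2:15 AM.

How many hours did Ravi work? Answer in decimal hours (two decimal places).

Overnight: 6:24 PM → midnight = 5 h 36 min; midnight → 2:15 AM = 2 h 15 min; span 7 h 51 min

7.85 hours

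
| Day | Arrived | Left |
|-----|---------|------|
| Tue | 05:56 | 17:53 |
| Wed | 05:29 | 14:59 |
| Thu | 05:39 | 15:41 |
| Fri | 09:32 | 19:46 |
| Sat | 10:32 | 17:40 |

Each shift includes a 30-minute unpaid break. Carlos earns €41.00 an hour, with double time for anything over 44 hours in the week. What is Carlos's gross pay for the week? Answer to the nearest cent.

Tue: 05:56–17:53 = 11 h 57 min; less 30 min break → 11 h 27 min
Wed: 05:29–14:59 = 9 h 30 min; less 30 min break → 9 h 0 min
Thu: 05:39–15:41 = 10 h 2 min; less 30 min break → 9 h 32 min
Fri: 09:32–19:46 = 10 h 14 min; less 30 min break → 9 h 44 min
Sat: 10:32–17:40 = 7 h 8 min; less 30 min break → 6 h 38 min
Total worked: 46 h 21 min = 2781 min.
Regular 44 h 0 min = 2640 min at €41.00/h; overtime 2 h 21 min = 141 min at €82.00/h.
Pay = (2640 × €41.00 + 141 × €82.00) ÷ 60 = €1996.70.

€1996.70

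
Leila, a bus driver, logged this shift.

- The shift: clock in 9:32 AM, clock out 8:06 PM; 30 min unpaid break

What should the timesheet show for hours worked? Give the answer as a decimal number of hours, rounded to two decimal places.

The shift: 9:32 AM–8:06 PM = 10 h 34 min; less 30 min break → 10 h 4 min

10.07 hours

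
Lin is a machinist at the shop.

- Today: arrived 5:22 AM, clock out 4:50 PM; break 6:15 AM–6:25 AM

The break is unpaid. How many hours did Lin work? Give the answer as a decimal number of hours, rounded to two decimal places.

11.30 hours

Today: 5:22 AM–4:50 PM = 11 h 28 min; less 10 min break → 11 h 18 min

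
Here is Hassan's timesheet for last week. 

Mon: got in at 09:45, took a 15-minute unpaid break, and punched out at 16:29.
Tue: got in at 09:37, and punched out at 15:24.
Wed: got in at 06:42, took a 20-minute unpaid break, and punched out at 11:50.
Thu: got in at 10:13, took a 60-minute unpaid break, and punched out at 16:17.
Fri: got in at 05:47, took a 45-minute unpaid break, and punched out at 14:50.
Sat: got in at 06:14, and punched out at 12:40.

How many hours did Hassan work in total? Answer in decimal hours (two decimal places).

Mon: 09:45–16:29 = 6 h 44 min; less 15 min break → 6 h 29 min
Tue: 09:37–15:24 = 5 h 47 min
Wed: 06:42–11:50 = 5 h 8 min; less 20 min break → 4 h 48 min
Thu: 10:13–16:17 = 6 h 4 min; less 60 min break → 5 h 4 min
Fri: 05:47–14:50 = 9 h 3 min; less 45 min break → 8 h 18 min
Sat: 06:14–12:40 = 6 h 26 min
Total: 6 h 29 min + 5 h 47 min + 4 h 48 min + 5 h 4 min + 8 h 18 min + 6 h 26 min = 36 h 52 min.

36.87 hours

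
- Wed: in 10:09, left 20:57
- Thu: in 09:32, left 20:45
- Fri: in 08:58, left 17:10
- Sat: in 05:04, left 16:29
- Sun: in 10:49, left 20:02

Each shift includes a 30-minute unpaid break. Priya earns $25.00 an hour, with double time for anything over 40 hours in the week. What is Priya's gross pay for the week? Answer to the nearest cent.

$1417.50

Wed: 10:09–20:57 = 10 h 48 min; less 30 min break → 10 h 18 min
Thu: 09:32–20:45 = 11 h 13 min; less 30 min break → 10 h 43 min
Fri: 08:58–17:10 = 8 h 12 min; less 30 min break → 7 h 42 min
Sat: 05:04–16:29 = 11 h 25 min; less 30 min break → 10 h 55 min
Sun: 10:49–20:02 = 9 h 13 min; less 30 min break → 8 h 43 min
Total worked: 48 h 21 min = 2901 min.
Regular 40 h 0 min = 2400 min at $25.00/h; overtime 8 h 21 min = 501 min at $50.00/h.
Pay = (2400 × $25.00 + 501 × $50.00) ÷ 60 = $1417.50.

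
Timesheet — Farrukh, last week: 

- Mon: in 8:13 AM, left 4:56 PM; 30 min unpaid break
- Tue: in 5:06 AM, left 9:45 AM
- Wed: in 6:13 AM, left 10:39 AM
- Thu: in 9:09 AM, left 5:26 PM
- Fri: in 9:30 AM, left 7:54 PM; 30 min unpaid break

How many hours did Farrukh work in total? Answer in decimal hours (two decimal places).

35.48 hours

Mon: 8:13 AM–4:56 PM = 8 h 43 min; less 30 min break → 8 h 13 min
Tue: 5:06 AM–9:45 AM = 4 h 39 min
Wed: 6:13 AM–10:39 AM = 4 h 26 min
Thu: 9:09 AM–5:26 PM = 8 h 17 min
Fri: 9:30 AM–7:54 PM = 10 h 24 min; less 30 min break → 9 h 54 min
Total: 8 h 13 min + 4 h 39 min + 4 h 26 min + 8 h 17 min + 9 h 54 min = 35 h 29 min.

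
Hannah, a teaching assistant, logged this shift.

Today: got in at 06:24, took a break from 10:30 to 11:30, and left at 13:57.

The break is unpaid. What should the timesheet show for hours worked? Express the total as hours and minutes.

6 h 33 min

Today: 06:24–13:57 = 7 h 33 min; less 60 min break → 6 h 33 min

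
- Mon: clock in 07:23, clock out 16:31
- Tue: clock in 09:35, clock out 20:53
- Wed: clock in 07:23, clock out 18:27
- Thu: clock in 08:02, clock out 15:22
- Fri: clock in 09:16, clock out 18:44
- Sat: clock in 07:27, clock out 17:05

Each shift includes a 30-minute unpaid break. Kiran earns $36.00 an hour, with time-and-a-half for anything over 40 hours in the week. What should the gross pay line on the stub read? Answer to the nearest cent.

$2246.40

Mon: 07:23–16:31 = 9 h 8 min; less 30 min break → 8 h 38 min
Tue: 09:35–20:53 = 11 h 18 min; less 30 min break → 10 h 48 min
Wed: 07:23–18:27 = 11 h 4 min; less 30 min break → 10 h 34 min
Thu: 08:02–15:22 = 7 h 20 min; less 30 min break → 6 h 50 min
Fri: 09:16–18:44 = 9 h 28 min; less 30 min break → 8 h 58 min
Sat: 07:27–17:05 = 9 h 38 min; less 30 min break → 9 h 8 min
Total worked: 54 h 56 min = 3296 min.
Regular 40 h 0 min = 2400 min at $36.00/h; overtime 14 h 56 min = 896 min at $54.00/h.
Pay = (2400 × $36.00 + 896 × $54.00) ÷ 60 = $2246.40.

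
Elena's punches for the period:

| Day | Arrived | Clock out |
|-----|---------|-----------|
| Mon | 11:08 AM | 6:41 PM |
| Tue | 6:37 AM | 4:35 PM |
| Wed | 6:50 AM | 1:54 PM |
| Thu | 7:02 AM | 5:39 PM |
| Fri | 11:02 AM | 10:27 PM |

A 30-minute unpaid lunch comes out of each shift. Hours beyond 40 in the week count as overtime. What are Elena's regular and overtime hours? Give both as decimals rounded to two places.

Regular 40.00 hours, overtime 4.12 hours

Mon: 11:08 AM–6:41 PM = 7 h 33 min; less 30 min break → 7 h 3 min
Tue: 6:37 AM–4:35 PM = 9 h 58 min; less 30 min break → 9 h 28 min
Wed: 6:50 AM–1:54 PM = 7 h 4 min; less 30 min break → 6 h 34 min
Thu: 7:02 AM–5:39 PM = 10 h 37 min; less 30 min break → 10 h 7 min
Fri: 11:02 AM–10:27 PM = 11 h 25 min; less 30 min break → 10 h 55 min
Total worked: 44 h 7 min = 44.12 h.
Threshold 40 h → overtime 4 h 7 min, regular 40 h 0 min.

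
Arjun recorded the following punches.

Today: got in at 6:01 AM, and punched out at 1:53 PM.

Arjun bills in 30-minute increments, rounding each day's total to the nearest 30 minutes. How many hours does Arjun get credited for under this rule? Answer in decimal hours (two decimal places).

Today: 6:01 AM–1:53 PM = 7 h 52 min → rounds to 8 h 0 min

8.00 hours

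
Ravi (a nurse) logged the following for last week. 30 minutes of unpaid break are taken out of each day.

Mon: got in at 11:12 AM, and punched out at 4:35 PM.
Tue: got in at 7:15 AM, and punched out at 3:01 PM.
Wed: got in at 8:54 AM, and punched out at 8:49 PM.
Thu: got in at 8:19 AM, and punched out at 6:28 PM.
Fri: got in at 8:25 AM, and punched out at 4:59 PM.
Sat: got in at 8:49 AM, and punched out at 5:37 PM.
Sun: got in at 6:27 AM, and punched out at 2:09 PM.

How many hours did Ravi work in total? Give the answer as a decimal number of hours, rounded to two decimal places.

Mon: 11:12 AM–4:35 PM = 5 h 23 min; less 30 min break → 4 h 53 min
Tue: 7:15 AM–3:01 PM = 7 h 46 min; less 30 min break → 7 h 16 min
Wed: 8:54 AM–8:49 PM = 11 h 55 min; less 30 min break → 11 h 25 min
Thu: 8:19 AM–6:28 PM = 10 h 9 min; less 30 min break → 9 h 39 min
Fri: 8:25 AM–4:59 PM = 8 h 34 min; less 30 min break → 8 h 4 min
Sat: 8:49 AM–5:37 PM = 8 h 48 min; less 30 min break → 8 h 18 min
Sun: 6:27 AM–2:09 PM = 7 h 42 min; less 30 min break → 7 h 12 min
Total: 4 h 53 min + 7 h 16 min + 11 h 25 min + 9 h 39 min + 8 h 4 min + 8 h 18 min + 7 h 12 min = 56 h 47 min.

56.78 hours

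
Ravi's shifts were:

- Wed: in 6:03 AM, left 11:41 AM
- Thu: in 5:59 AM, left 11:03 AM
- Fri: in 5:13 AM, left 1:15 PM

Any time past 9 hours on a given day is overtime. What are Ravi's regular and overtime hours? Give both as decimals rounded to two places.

Regular 18.73 hours, overtime 0.00 hours

Wed: 6:03 AM–11:41 AM = 5 h 38 min
Thu: 5:59 AM–11:03 AM = 5 h 4 min
Fri: 5:13 AM–1:15 PM = 8 h 2 min
Wed reg 5 h 38 min / OT 0 h 0 min; Thu reg 5 h 4 min / OT 0 h 0 min; Fri reg 8 h 2 min / OT 0 h 0 min.
Totals: regular 18 h 44 min, overtime 0 h 0 min.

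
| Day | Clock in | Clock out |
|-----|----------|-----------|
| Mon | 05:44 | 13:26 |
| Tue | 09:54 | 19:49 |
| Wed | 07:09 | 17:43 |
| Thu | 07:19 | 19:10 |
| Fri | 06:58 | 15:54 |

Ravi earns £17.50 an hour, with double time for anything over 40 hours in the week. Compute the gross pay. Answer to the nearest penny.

Mon: 05:44–13:26 = 7 h 42 min
Tue: 09:54–19:49 = 9 h 55 min
Wed: 07:09–17:43 = 10 h 34 min
Thu: 07:19–19:10 = 11 h 51 min
Fri: 06:58–15:54 = 8 h 56 min
Total worked: 48 h 58 min = 2938 min.
Regular 40 h 0 min = 2400 min at £17.50/h; overtime 8 h 58 min = 538 min at £35.00/h.
Pay = (2400 × £17.50 + 538 × £35.00) ÷ 60 = £1013.83.

£1013.83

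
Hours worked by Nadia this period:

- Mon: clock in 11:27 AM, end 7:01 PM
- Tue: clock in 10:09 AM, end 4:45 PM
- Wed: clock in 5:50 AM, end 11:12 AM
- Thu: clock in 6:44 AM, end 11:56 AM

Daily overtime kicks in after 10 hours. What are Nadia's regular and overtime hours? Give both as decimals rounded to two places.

Regular 24.73 hours, overtime 0.00 hours

Mon: 11:27 AM–7:01 PM = 7 h 34 min
Tue: 10:09 AM–4:45 PM = 6 h 36 min
Wed: 5:50 AM–11:12 AM = 5 h 22 min
Thu: 6:44 AM–11:56 AM = 5 h 12 min
Mon reg 7 h 34 min / OT 0 h 0 min; Tue reg 6 h 36 min / OT 0 h 0 min; Wed reg 5 h 22 min / OT 0 h 0 min; Thu reg 5 h 12 min / OT 0 h 0 min.
Totals: regular 24 h 44 min, overtime 0 h 0 min.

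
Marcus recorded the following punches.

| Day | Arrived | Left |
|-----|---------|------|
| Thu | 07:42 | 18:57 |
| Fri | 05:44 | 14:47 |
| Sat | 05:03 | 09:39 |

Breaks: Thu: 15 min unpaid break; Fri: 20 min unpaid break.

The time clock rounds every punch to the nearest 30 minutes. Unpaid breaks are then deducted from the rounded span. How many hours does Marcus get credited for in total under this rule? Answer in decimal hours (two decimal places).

24.92 hours

Thu: in 07:42→07:30, out 18:57→19:00; 11 h 30 min − 15 min = 11 h 15 min
Fri: in 05:44→05:30, out 14:47→15:00; 9 h 30 min − 20 min = 9 h 10 min
Sat: in 05:03→05:00, out 09:39→09:30; 4 h 30 min
Total credited: 24 h 55 min.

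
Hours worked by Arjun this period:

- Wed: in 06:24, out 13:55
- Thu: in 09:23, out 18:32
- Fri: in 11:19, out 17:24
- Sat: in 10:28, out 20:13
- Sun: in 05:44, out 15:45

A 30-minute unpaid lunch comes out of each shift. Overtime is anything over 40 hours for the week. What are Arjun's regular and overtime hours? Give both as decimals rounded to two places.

Wed: 06:24–13:55 = 7 h 31 min; less 30 min break → 7 h 1 min
Thu: 09:23–18:32 = 9 h 9 min; less 30 min break → 8 h 39 min
Fri: 11:19–17:24 = 6 h 5 min; less 30 min break → 5 h 35 min
Sat: 10:28–20:13 = 9 h 45 min; less 30 min break → 9 h 15 min
Sun: 05:44–15:45 = 10 h 1 min; less 30 min break → 9 h 31 min
Total worked: 40 h 1 min = 40.02 h.
Threshold 40 h → overtime 0 h 1 min, regular 40 h 0 min.

Regular 40.00 hours, overtime 0.02 hours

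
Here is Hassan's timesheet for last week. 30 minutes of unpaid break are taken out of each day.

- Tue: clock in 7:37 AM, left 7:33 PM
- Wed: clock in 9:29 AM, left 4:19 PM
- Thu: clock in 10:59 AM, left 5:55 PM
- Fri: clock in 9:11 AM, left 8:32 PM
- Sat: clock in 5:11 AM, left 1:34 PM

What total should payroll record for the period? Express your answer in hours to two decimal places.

Tue: 7:37 AM–7:33 PM = 11 h 56 min; less 30 min break → 11 h 26 min
Wed: 9:29 AM–4:19 PM = 6 h 50 min; less 30 min break → 6 h 20 min
Thu: 10:59 AM–5:55 PM = 6 h 56 min; less 30 min break → 6 h 26 min
Fri: 9:11 AM–8:32 PM = 11 h 21 min; less 30 min break → 10 h 51 min
Sat: 5:11 AM–1:34 PM = 8 h 23 min; less 30 min break → 7 h 53 min
Total: 11 h 26 min + 6 h 20 min + 6 h 26 min + 10 h 51 min + 7 h 53 min = 42 h 56 min.

42.93 hours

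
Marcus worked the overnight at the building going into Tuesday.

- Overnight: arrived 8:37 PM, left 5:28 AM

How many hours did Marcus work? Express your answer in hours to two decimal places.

Overnight: 8:37 PM → midnight = 3 h 23 min; midnight → 5:28 AM = 5 h 28 min; span 8 h 51 min

8.85 hours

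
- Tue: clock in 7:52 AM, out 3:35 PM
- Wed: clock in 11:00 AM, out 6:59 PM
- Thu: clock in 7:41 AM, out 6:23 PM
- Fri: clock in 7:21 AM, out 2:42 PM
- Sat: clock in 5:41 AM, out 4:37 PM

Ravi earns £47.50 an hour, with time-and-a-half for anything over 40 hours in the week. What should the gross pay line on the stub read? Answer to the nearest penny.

Tue: 7:52 AM–3:35 PM = 7 h 43 min
Wed: 11:00 AM–6:59 PM = 7 h 59 min
Thu: 7:41 AM–6:23 PM = 10 h 42 min
Fri: 7:21 AM–2:42 PM = 7 h 21 min
Sat: 5:41 AM–4:37 PM = 10 h 56 min
Total worked: 44 h 41 min = 2681 min.
Regular 40 h 0 min = 2400 min at £47.50/h; overtime 4 h 41 min = 281 min at £71.25/h.
Pay = (2400 × £47.50 + 281 × £71.25) ÷ 60 = £2233.69.

£2233.69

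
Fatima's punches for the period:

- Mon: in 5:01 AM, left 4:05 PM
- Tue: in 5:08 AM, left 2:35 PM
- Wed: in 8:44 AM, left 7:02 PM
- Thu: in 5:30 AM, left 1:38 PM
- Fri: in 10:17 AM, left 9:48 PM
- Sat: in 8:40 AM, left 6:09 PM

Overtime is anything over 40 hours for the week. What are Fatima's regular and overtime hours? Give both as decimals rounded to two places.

Mon: 5:01 AM–4:05 PM = 11 h 4 min
Tue: 5:08 AM–2:35 PM = 9 h 27 min
Wed: 8:44 AM–7:02 PM = 10 h 18 min
Thu: 5:30 AM–1:38 PM = 8 h 8 min
Fri: 10:17 AM–9:48 PM = 11 h 31 min
Sat: 8:40 AM–6:09 PM = 9 h 29 min
Total worked: 59 h 57 min = 59.95 h.
Threshold 40 h → overtime 19 h 57 min, regular 40 h 0 min.

Regular 40.00 hours, overtime 19.95 hours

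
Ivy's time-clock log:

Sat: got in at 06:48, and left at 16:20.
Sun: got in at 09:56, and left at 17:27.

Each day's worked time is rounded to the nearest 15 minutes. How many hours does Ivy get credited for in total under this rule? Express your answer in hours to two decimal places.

Sat: 06:48–16:20 = 9 h 32 min → rounds to 9 h 30 min
Sun: 09:56–17:27 = 7 h 31 min → rounds to 7 h 30 min
Total credited: 17 h 0 min.

17.00 hours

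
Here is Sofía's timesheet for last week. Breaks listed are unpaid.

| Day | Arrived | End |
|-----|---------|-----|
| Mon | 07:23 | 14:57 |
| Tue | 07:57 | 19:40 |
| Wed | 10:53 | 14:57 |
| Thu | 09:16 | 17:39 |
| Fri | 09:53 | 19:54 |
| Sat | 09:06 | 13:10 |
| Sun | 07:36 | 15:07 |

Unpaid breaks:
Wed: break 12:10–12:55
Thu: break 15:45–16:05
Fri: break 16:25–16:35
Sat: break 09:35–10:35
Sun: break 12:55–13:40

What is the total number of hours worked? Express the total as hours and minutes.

50 h 20 min

Mon: 07:23–14:57 = 7 h 34 min
Tue: 07:57–19:40 = 11 h 43 min
Wed: 10:53–14:57 = 4 h 4 min; less 45 min break → 3 h 19 min
Thu: 09:16–17:39 = 8 h 23 min; less 20 min break → 8 h 3 min
Fri: 09:53–19:54 = 10 h 1 min; less 10 min break → 9 h 51 min
Sat: 09:06–13:10 = 4 h 4 min; less 60 min break → 3 h 4 min
Sun: 07:36–15:07 = 7 h 31 min; less 45 min break → 6 h 46 min
Total: 7 h 34 min + 11 h 43 min + 3 h 19 min + 8 h 3 min + 9 h 51 min + 3 h 4 min + 6 h 46 min = 50 h 20 min.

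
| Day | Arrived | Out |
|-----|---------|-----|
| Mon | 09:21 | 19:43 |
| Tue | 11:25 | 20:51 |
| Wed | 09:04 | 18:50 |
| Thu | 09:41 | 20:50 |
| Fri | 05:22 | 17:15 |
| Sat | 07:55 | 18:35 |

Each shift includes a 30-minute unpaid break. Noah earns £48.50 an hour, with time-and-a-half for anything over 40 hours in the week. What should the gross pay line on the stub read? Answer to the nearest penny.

Mon: 09:21–19:43 = 10 h 22 min; less 30 min break → 9 h 52 min
Tue: 11:25–20:51 = 9 h 26 min; less 30 min break → 8 h 56 min
Wed: 09:04–18:50 = 9 h 46 min; less 30 min break → 9 h 16 min
Thu: 09:41–20:50 = 11 h 9 min; less 30 min break → 10 h 39 min
Fri: 05:22–17:15 = 11 h 53 min; less 30 min break → 11 h 23 min
Sat: 07:55–18:35 = 10 h 40 min; less 30 min break → 10 h 10 min
Total worked: 60 h 16 min = 3616 min.
Regular 40 h 0 min = 2400 min at £48.50/h; overtime 20 h 16 min = 1216 min at £72.75/h.
Pay = (2400 × £48.50 + 1216 × £72.75) ÷ 60 = £3414.40.

£3414.40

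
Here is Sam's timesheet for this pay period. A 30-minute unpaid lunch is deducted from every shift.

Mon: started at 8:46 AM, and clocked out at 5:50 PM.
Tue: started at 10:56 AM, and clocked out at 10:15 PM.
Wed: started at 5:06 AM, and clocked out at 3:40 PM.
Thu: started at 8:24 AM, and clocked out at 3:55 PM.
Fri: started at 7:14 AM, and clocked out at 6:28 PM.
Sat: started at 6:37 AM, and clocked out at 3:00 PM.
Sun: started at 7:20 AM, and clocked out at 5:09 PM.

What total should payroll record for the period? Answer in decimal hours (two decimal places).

Mon: 8:46 AM–5:50 PM = 9 h 4 min; less 30 min break → 8 h 34 min
Tue: 10:56 AM–10:15 PM = 11 h 19 min; less 30 min break → 10 h 49 min
Wed: 5:06 AM–3:40 PM = 10 h 34 min; less 30 min break → 10 h 4 min
Thu: 8:24 AM–3:55 PM = 7 h 31 min; less 30 min break → 7 h 1 min
Fri: 7:14 AM–6:28 PM = 11 h 14 min; less 30 min break → 10 h 44 min
Sat: 6:37 AM–3:00 PM = 8 h 23 min; less 30 min break → 7 h 53 min
Sun: 7:20 AM–5:09 PM = 9 h 49 min; less 30 min break → 9 h 19 min
Total: 8 h 34 min + 10 h 49 min + 10 h 4 min + 7 h 1 min + 10 h 44 min + 7 h 53 min + 9 h 19 min = 64 h 24 min.

64.40 hours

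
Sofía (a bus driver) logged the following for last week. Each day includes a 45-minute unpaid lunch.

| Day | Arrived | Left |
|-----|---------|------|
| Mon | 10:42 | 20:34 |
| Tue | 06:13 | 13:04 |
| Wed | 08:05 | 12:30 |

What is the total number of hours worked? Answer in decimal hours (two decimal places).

18.88 hours

Mon: 10:42–20:34 = 9 h 52 min; less 45 min break → 9 h 7 min
Tue: 06:13–13:04 = 6 h 51 min; less 45 min break → 6 h 6 min
Wed: 08:05–12:30 = 4 h 25 min; less 45 min break → 3 h 40 min
Total: 9 h 7 min + 6 h 6 min + 3 h 40 min = 18 h 53 min.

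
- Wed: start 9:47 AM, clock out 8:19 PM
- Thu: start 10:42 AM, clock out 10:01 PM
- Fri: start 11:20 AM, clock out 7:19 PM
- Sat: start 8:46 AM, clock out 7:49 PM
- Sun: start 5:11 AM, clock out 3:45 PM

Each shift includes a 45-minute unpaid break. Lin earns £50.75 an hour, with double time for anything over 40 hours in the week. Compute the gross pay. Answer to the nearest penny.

Wed: 9:47 AM–8:19 PM = 10 h 32 min; less 45 min break → 9 h 47 min
Thu: 10:42 AM–10:01 PM = 11 h 19 min; less 45 min break → 10 h 34 min
Fri: 11:20 AM–7:19 PM = 7 h 59 min; less 45 min break → 7 h 14 min
Sat: 8:46 AM–7:49 PM = 11 h 3 min; less 45 min break → 10 h 18 min
Sun: 5:11 AM–3:45 PM = 10 h 34 min; less 45 min break → 9 h 49 min
Total worked: 47 h 42 min = 2862 min.
Regular 40 h 0 min = 2400 min at £50.75/h; overtime 7 h 42 min = 462 min at £101.50/h.
Pay = (2400 × £50.75 + 462 × £101.50) ÷ 60 = £2811.55.

£2811.55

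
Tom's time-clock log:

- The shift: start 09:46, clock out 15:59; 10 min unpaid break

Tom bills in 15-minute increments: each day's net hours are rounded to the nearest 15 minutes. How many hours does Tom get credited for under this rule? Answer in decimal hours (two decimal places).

The shift: 09:46–15:59 = 6 h 13 min − 10 min = 6 h 3 min → rounds to 6 h 0 min

6.00 hours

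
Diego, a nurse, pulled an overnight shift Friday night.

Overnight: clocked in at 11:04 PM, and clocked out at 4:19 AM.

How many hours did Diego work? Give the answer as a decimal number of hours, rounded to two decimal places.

Overnight: 11:04 PM → midnight = 0 h 56 min; midnight → 4:19 AM = 4 h 19 min; span 5 h 15 min

5.25 hours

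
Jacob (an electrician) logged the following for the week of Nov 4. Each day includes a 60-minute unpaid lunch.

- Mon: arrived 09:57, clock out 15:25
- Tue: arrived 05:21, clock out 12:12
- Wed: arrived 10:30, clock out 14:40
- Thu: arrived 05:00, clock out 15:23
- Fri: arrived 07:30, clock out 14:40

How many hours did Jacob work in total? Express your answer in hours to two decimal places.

Mon: 09:57–15:25 = 5 h 28 min; less 60 min break → 4 h 28 min
Tue: 05:21–12:12 = 6 h 51 min; less 60 min break → 5 h 51 min
Wed: 10:30–14:40 = 4 h 10 min; less 60 min break → 3 h 10 min
Thu: 05:00–15:23 = 10 h 23 min; less 60 min break → 9 h 23 min
Fri: 07:30–14:40 = 7 h 10 min; less 60 min break → 6 h 10 min
Total: 4 h 28 min + 5 h 51 min + 3 h 10 min + 9 h 23 min + 6 h 10 min = 29 h 2 min.

29.03 hours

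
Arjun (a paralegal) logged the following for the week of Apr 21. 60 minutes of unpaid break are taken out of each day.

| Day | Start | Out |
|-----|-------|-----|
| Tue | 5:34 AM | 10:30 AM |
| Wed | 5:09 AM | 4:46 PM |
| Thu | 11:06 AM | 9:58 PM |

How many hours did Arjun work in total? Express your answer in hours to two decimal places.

24.42 hours

Tue: 5:34 AM–10:30 AM = 4 h 56 min; less 60 min break → 3 h 56 min
Wed: 5:09 AM–4:46 PM = 11 h 37 min; less 60 min break → 10 h 37 min
Thu: 11:06 AM–9:58 PM = 10 h 52 min; less 60 min break → 9 h 52 min
Total: 3 h 56 min + 10 h 37 min + 9 h 52 min = 24 h 25 min.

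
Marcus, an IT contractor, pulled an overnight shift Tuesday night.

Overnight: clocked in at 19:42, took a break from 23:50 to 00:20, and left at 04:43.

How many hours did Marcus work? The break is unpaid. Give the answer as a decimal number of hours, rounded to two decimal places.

Overnight: 19:42 → midnight = 4 h 18 min; midnight → 04:43 = 4 h 43 min; span 9 h 1 min; less 30 min break → 8 h 31 min

8.52 hours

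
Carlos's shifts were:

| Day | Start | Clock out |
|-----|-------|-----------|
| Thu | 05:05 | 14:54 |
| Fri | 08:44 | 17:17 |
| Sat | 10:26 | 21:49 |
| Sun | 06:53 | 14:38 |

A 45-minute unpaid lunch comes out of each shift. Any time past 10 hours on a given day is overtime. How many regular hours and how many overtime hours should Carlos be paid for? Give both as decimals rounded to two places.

Regular 33.87 hours, overtime 0.63 hours

Thu: 05:05–14:54 = 9 h 49 min; less 45 min break → 9 h 4 min
Fri: 08:44–17:17 = 8 h 33 min; less 45 min break → 7 h 48 min
Sat: 10:26–21:49 = 11 h 23 min; less 45 min break → 10 h 38 min
Sun: 06:53–14:38 = 7 h 45 min; less 45 min break → 7 h 0 min
Thu reg 9 h 4 min / OT 0 h 0 min; Fri reg 7 h 48 min / OT 0 h 0 min; Sat reg 10 h 0 min / OT 0 h 38 min; Sun reg 7 h 0 min / OT 0 h 0 min.
Totals: regular 33 h 52 min, overtime 0 h 38 min.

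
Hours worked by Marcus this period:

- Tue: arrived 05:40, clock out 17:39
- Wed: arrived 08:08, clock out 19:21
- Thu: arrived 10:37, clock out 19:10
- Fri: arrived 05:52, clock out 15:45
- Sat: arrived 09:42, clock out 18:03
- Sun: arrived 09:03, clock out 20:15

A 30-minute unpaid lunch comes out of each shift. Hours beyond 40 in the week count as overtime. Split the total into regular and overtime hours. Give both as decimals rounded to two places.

Tue: 05:40–17:39 = 11 h 59 min; less 30 min break → 11 h 29 min
Wed: 08:08–19:21 = 11 h 13 min; less 30 min break → 10 h 43 min
Thu: 10:37–19:10 = 8 h 33 min; less 30 min break → 8 h 3 min
Fri: 05:52–15:45 = 9 h 53 min; less 30 min break → 9 h 23 min
Sat: 09:42–18:03 = 8 h 21 min; less 30 min break → 7 h 51 min
Sun: 09:03–20:15 = 11 h 12 min; less 30 min break → 10 h 42 min
Total worked: 58 h 11 min = 58.18 h.
Threshold 40 h → overtime 18 h 11 min, regular 40 h 0 min.

Regular 40.00 hours, overtime 18.18 hours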